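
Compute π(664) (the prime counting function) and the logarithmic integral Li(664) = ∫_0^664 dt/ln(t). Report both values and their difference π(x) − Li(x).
π(664) = 121;  Li(664) ≈ 127.57;  π(x) − Li(x) ≈ -6.57.

Direct count of primes ≤ 664 gives π(664) = 121. Numerical evaluation of the logarithmic integral gives Li(664) ≈ 127.57. The difference π(x) − Li(x) ≈ -6.57 is typically negative for small/moderate x (Li(x) overestimates), though Littlewood's theorem shows this sign changes infinitely often.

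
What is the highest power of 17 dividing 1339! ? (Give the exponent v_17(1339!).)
v_17(1339!) = 82

Legendre's formula: v_p(n!) = Σ_{k ≥ 1} ⌊n / p^k⌋. For p = 17, n = 1339, the terms are:
  ⌊1339/17^1⌋ = ⌊1339/17⌋ = 78
  ⌊1339/17^2⌋ = ⌊1339/289⌋ = 4
(the next term ⌊1339/17^3⌋ = 0, terminating the sum). Summing: v_17(1339!) = 78 + 4 = 82.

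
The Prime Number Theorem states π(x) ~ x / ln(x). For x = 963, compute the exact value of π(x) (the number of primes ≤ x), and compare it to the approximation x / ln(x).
π(963) = 162;  x/ln(x) ≈ 140.17;  relative error ≈ 13.47%.

Directly count primes up to 963: π(963) = 162. The PNT approximation gives 963/ln(963) ≈ 963/6.87005 ≈ 140.17. Relative error (π(x) − x/ln(x)) / π(x) ≈ 13.47%; the approximation is known to undercount slightly (Li(x) is a better estimate).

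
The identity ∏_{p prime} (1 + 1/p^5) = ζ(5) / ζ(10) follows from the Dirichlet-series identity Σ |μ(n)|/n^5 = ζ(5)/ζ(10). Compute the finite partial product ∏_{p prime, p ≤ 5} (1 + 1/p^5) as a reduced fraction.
∏ = 349591/337500

The primes p ≤ 5 are [2, 3, 5]. For each, (1 + 1/p^5) = (p^5 + 1)/p^5. Multiplying these fractions over p ∈ [2, 3, 5] gives 349591/337500. (In the limit P → ∞ this tends to ζ(5)/ζ(10).)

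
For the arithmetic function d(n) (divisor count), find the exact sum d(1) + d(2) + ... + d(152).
Σ_{n ≤ 152} d(n) = 790

Compute d(n) for each 1 ≤ n ≤ 152: d(1) = 1, d(2) = 2, d(3) = 2, d(4) = 3, d(5) = 2, d(6) = 4, d(7) = 2, d(8) = 4, d(9) = 3, d(10) = 4, d(11) = 2, d(12) = 6, d(13) = 2, d(14) = 4, d(15) = 4, d(16) = 5, d(17) = 2, d(18) = 6, d(19) = 2, d(20) = 6, d(21) = 4, d(22) = 4, d(23) = 2, d(24) = 8, d(25) = 3, d(26) = 4, d(27) = 4, d(28) = 6, d(29) = 2, d(30) = 8, d(31) = 2, d(32) = 6, d(33) = 4, d(34) = 4, d(35) = 4, d(36) = 9, d(37) = 2, d(38) = 4, d(39) = 4, d(40) = 8, d(41) = 2, d(42) = 8, d(43) = 2, d(44) = 6, d(45) = 6, d(46) = 4, d(47) = 2, d(48) = 10, d(49) = 3, d(50) = 6, d(51) = 4, d(52) = 6, d(53) = 2, d(54) = 8, d(55) = 4, d(56) = 8, d(57) = 4, d(58) = 4, d(59) = 2, d(60) = 12, d(61) = 2, d(62) = 4, d(63) = 6, d(64) = 7, d(65) = 4, d(66) = 8, d(67) = 2, d(68) = 6, d(69) = 4, d(70) = 8, d(71) = 2, d(72) = 12, d(73) = 2, d(74) = 4, d(75) = 6, d(76) = 6, d(77) = 4, d(78) = 8, d(79) = 2, d(80) = 10, d(81) = 5, d(82) = 4, d(83) = 2, d(84) = 12, d(85) = 4, d(86) = 4, d(87) = 4, d(88) = 8, d(89) = 2, d(90) = 12, d(91) = 4, d(92) = 6, d(93) = 4, d(94) = 4, d(95) = 4, d(96) = 12, d(97) = 2, d(98) = 6, d(99) = 6, d(100) = 9, d(101) = 2, d(102) = 8, d(103) = 2, d(104) = 8, d(105) = 8, d(106) = 4, d(107) = 2, d(108) = 12, d(109) = 2, d(110) = 8, d(111) = 4, d(112) = 10, d(113) = 2, d(114) = 8, d(115) = 4, d(116) = 6, d(117) = 6, d(118) = 4, d(119) = 4, d(120) = 16, d(121) = 3, d(122) = 4, d(123) = 4, d(124) = 6, d(125) = 4, d(126) = 12, d(127) = 2, d(128) = 8, d(129) = 4, d(130) = 8, d(131) = 2, d(132) = 12, d(133) = 4, d(134) = 4, d(135) = 8, d(136) = 8, d(137) = 2, d(138) = 8, d(139) = 2, d(140) = 12, d(141) = 4, d(142) = 4, d(143) = 4, d(144) = 15, d(145) = 4, d(146) = 4, d(147) = 6, d(148) = 6, d(149) = 2, d(150) = 12, d(151) = 2, d(152) = 8. Summing all 152 values: 790. (Dirichlet's divisor formula: Σ_{n ≤ x} d(n) = x ln(x) + (2γ − 1) x + O(√x). For x = 152, the asymptotic estimate is ≈ 787.10.)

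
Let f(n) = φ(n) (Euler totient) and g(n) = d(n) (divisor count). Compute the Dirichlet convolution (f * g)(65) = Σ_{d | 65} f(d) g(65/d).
(φ * d)(65) = 84

Divisors of 65: [1, 5, 13, 65]. For each d | 65:
  d = 1: φ(1) · d(65/1) = 1 · 4 = 4
  d = 5: φ(5) · d(65/5) = 4 · 2 = 8
  d = 13: φ(13) · d(65/13) = 12 · 2 = 24
  d = 65: φ(65) · d(65/65) = 48 · 1 = 48
Summing: (φ * d)(65) = 4 + 8 + 24 + 48 = 84.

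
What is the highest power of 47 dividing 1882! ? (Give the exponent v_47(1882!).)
v_47(1882!) = 40

Legendre's formula: v_p(n!) = Σ_{k ≥ 1} ⌊n / p^k⌋. For p = 47, n = 1882, the terms are:
  ⌊1882/47^1⌋ = ⌊1882/47⌋ = 40
(the next term ⌊1882/47^2⌋ = 0, terminating the sum). Summing: v_47(1882!) = 40 = 40.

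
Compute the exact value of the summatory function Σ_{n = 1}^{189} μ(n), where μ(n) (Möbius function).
Σ_{n ≤ 189} μ(n) = -3

Compute μ(n) for each 1 ≤ n ≤ 189: μ(1) = 1, μ(2) = -1, μ(3) = -1, μ(4) = 0, μ(5) = -1, μ(6) = 1, μ(7) = -1, μ(8) = 0, μ(9) = 0, μ(10) = 1, μ(11) = -1, μ(12) = 0, μ(13) = -1, μ(14) = 1, μ(15) = 1, μ(16) = 0, μ(17) = -1, μ(18) = 0, μ(19) = -1, μ(20) = 0, μ(21) = 1, μ(22) = 1, μ(23) = -1, μ(24) = 0, μ(25) = 0, μ(26) = 1, μ(27) = 0, μ(28) = 0, μ(29) = -1, μ(30) = -1, μ(31) = -1, μ(32) = 0, μ(33) = 1, μ(34) = 1, μ(35) = 1, μ(36) = 0, μ(37) = -1, μ(38) = 1, μ(39) = 1, μ(40) = 0, μ(41) = -1, μ(42) = -1, μ(43) = -1, μ(44) = 0, μ(45) = 0, μ(46) = 1, μ(47) = -1, μ(48) = 0, μ(49) = 0, μ(50) = 0, μ(51) = 1, μ(52) = 0, μ(53) = -1, μ(54) = 0, μ(55) = 1, μ(56) = 0, μ(57) = 1, μ(58) = 1, μ(59) = -1, μ(60) = 0, μ(61) = -1, μ(62) = 1, μ(63) = 0, μ(64) = 0, μ(65) = 1, μ(66) = -1, μ(67) = -1, μ(68) = 0, μ(69) = 1, μ(70) = -1, μ(71) = -1, μ(72) = 0, μ(73) = -1, μ(74) = 1, μ(75) = 0, μ(76) = 0, μ(77) = 1, μ(78) = -1, μ(79) = -1, μ(80) = 0, μ(81) = 0, μ(82) = 1, μ(83) = -1, μ(84) = 0, μ(85) = 1, μ(86) = 1, μ(87) = 1, μ(88) = 0, μ(89) = -1, μ(90) = 0, μ(91) = 1, μ(92) = 0, μ(93) = 1, μ(94) = 1, μ(95) = 1, μ(96) = 0, μ(97) = -1, μ(98) = 0, μ(99) = 0, μ(100) = 0, μ(101) = -1, μ(102) = -1, μ(103) = -1, μ(104) = 0, μ(105) = -1, μ(106) = 1, μ(107) = -1, μ(108) = 0, μ(109) = -1, μ(110) = -1, μ(111) = 1, μ(112) = 0, μ(113) = -1, μ(114) = -1, μ(115) = 1, μ(116) = 0, μ(117) = 0, μ(118) = 1, μ(119) = 1, μ(120) = 0, μ(121) = 0, μ(122) = 1, μ(123) = 1, μ(124) = 0, μ(125) = 0, μ(126) = 0, μ(127) = -1, μ(128) = 0, μ(129) = 1, μ(130) = -1, μ(131) = -1, μ(132) = 0, μ(133) = 1, μ(134) = 1, μ(135) = 0, μ(136) = 0, μ(137) = -1, μ(138) = -1, μ(139) = -1, μ(140) = 0, μ(141) = 1, μ(142) = 1, μ(143) = 1, μ(144) = 0, μ(145) = 1, μ(146) = 1, μ(147) = 0, μ(148) = 0, μ(149) = -1, μ(150) = 0, μ(151) = -1, μ(152) = 0, μ(153) = 0, μ(154) = -1, μ(155) = 1, μ(156) = 0, μ(157) = -1, μ(158) = 1, μ(159) = 1, μ(160) = 0, μ(161) = 1, μ(162) = 0, μ(163) = -1, μ(164) = 0, μ(165) = -1, μ(166) = 1, μ(167) = -1, μ(168) = 0, μ(169) = 0, μ(170) = -1, μ(171) = 0, μ(172) = 0, μ(173) = -1, μ(174) = -1, μ(175) = 0, μ(176) = 0, μ(177) = 1, μ(178) = 1, μ(179) = -1, μ(180) = 0, μ(181) = -1, μ(182) = -1, μ(183) = 1, μ(184) = 0, μ(185) = 1, μ(186) = -1, μ(187) = 1, μ(188) = 0, μ(189) = 0. Summing all 189 values: -3. (Mertens function M(x) = Σ_{n ≤ x} μ(n); on average M(x) should be small (PNT ⟺ M(x) = o(x)).)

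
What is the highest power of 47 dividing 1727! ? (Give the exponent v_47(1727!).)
v_47(1727!) = 36

Legendre's formula: v_p(n!) = Σ_{k ≥ 1} ⌊n / p^k⌋. For p = 47, n = 1727, the terms are:
  ⌊1727/47^1⌋ = ⌊1727/47⌋ = 36
(the next term ⌊1727/47^2⌋ = 0, terminating the sum). Summing: v_47(1727!) = 36 = 36.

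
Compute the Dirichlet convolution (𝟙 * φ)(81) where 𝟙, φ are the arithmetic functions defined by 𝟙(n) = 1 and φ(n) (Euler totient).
(𝟙 * φ)(81) = 81

Divisors of 81: [1, 3, 9, 27, 81]. For each d | 81:
  d = 1: 𝟙(1) · φ(81/1) = 1 · 54 = 54
  d = 3: 𝟙(3) · φ(81/3) = 1 · 18 = 18
  d = 9: 𝟙(9) · φ(81/9) = 1 · 6 = 6
  d = 27: 𝟙(27) · φ(81/27) = 1 · 2 = 2
  d = 81: 𝟙(81) · φ(81/81) = 1 · 1 = 1
Summing: (𝟙 * φ)(81) = 54 + 18 + 6 + 2 + 1 = 81.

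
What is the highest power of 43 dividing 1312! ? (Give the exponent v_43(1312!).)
v_43(1312!) = 30

Legendre's formula: v_p(n!) = Σ_{k ≥ 1} ⌊n / p^k⌋. For p = 43, n = 1312, the terms are:
  ⌊1312/43^1⌋ = ⌊1312/43⌋ = 30
(the next term ⌊1312/43^2⌋ = 0, terminating the sum). Summing: v_43(1312!) = 30 = 30.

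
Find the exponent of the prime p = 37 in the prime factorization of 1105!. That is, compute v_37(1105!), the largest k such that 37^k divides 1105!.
v_37(1105!) = 29

Legendre's formula: v_p(n!) = Σ_{k ≥ 1} ⌊n / p^k⌋. For p = 37, n = 1105, the terms are:
  ⌊1105/37^1⌋ = ⌊1105/37⌋ = 29
(the next term ⌊1105/37^2⌋ = 0, terminating the sum). Summing: v_37(1105!) = 29 = 29.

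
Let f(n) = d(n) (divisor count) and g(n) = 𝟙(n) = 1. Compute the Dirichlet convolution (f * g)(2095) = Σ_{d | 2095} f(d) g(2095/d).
(d * 𝟙)(2095) = 9

Divisors of 2095: [1, 5, 419, 2095]. For each d | 2095:
  d = 1: d(1) · 𝟙(2095/1) = 1 · 1 = 1
  d = 5: d(5) · 𝟙(2095/5) = 2 · 1 = 2
  d = 419: d(419) · 𝟙(2095/419) = 2 · 1 = 2
  d = 2095: d(2095) · 𝟙(2095/2095) = 4 · 1 = 4
Summing: (d * 𝟙)(2095) = 1 + 2 + 2 + 4 = 9.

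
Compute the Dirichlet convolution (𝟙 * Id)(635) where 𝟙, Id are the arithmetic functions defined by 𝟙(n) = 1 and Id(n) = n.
(𝟙 * Id)(635) = 768

Divisors of 635: [1, 5, 127, 635]. For each d | 635:
  d = 1: 𝟙(1) · Id(635/1) = 1 · 635 = 635
  d = 5: 𝟙(5) · Id(635/5) = 1 · 127 = 127
  d = 127: 𝟙(127) · Id(635/127) = 1 · 5 = 5
  d = 635: 𝟙(635) · Id(635/635) = 1 · 1 = 1
Summing: (𝟙 * Id)(635) = 635 + 127 + 5 + 1 = 768.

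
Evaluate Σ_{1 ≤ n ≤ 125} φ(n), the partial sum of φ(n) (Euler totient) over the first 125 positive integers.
Σ_{n ≤ 125} φ(n) = 4796

Compute φ(n) for each 1 ≤ n ≤ 125: φ(1) = 1, φ(2) = 1, φ(3) = 2, φ(4) = 2, φ(5) = 4, φ(6) = 2, φ(7) = 6, φ(8) = 4, φ(9) = 6, φ(10) = 4, φ(11) = 10, φ(12) = 4, φ(13) = 12, φ(14) = 6, φ(15) = 8, φ(16) = 8, φ(17) = 16, φ(18) = 6, φ(19) = 18, φ(20) = 8, φ(21) = 12, φ(22) = 10, φ(23) = 22, φ(24) = 8, φ(25) = 20, φ(26) = 12, φ(27) = 18, φ(28) = 12, φ(29) = 28, φ(30) = 8, φ(31) = 30, φ(32) = 16, φ(33) = 20, φ(34) = 16, φ(35) = 24, φ(36) = 12, φ(37) = 36, φ(38) = 18, φ(39) = 24, φ(40) = 16, φ(41) = 40, φ(42) = 12, φ(43) = 42, φ(44) = 20, φ(45) = 24, φ(46) = 22, φ(47) = 46, φ(48) = 16, φ(49) = 42, φ(50) = 20, φ(51) = 32, φ(52) = 24, φ(53) = 52, φ(54) = 18, φ(55) = 40, φ(56) = 24, φ(57) = 36, φ(58) = 28, φ(59) = 58, φ(60) = 16, φ(61) = 60, φ(62) = 30, φ(63) = 36, φ(64) = 32, φ(65) = 48, φ(66) = 20, φ(67) = 66, φ(68) = 32, φ(69) = 44, φ(70) = 24, φ(71) = 70, φ(72) = 24, φ(73) = 72, φ(74) = 36, φ(75) = 40, φ(76) = 36, φ(77) = 60, φ(78) = 24, φ(79) = 78, φ(80) = 32, φ(81) = 54, φ(82) = 40, φ(83) = 82, φ(84) = 24, φ(85) = 64, φ(86) = 42, φ(87) = 56, φ(88) = 40, φ(89) = 88, φ(90) = 24, φ(91) = 72, φ(92) = 44, φ(93) = 60, φ(94) = 46, φ(95) = 72, φ(96) = 32, φ(97) = 96, φ(98) = 42, φ(99) = 60, φ(100) = 40, φ(101) = 100, φ(102) = 32, φ(103) = 102, φ(104) = 48, φ(105) = 48, φ(106) = 52, φ(107) = 106, φ(108) = 36, φ(109) = 108, φ(110) = 40, φ(111) = 72, φ(112) = 48, φ(113) = 112, φ(114) = 36, φ(115) = 88, φ(116) = 56, φ(117) = 72, φ(118) = 58, φ(119) = 96, φ(120) = 32, φ(121) = 110, φ(122) = 60, φ(123) = 80, φ(124) = 60, φ(125) = 100. Summing all 125 values: 4796. (Average order: Σ_{n ≤ x} φ(n) ~ (3/π²) x². For x = 125, (3/π²)·125² ≈ 4749.43.)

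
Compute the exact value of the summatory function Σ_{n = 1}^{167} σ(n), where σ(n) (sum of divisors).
Σ_{n ≤ 167} σ(n) = 22875

Compute σ(n) for each 1 ≤ n ≤ 167: σ(1) = 1, σ(2) = 3, σ(3) = 4, σ(4) = 7, σ(5) = 6, σ(6) = 12, σ(7) = 8, σ(8) = 15, σ(9) = 13, σ(10) = 18, σ(11) = 12, σ(12) = 28, σ(13) = 14, σ(14) = 24, σ(15) = 24, σ(16) = 31, σ(17) = 18, σ(18) = 39, σ(19) = 20, σ(20) = 42, σ(21) = 32, σ(22) = 36, σ(23) = 24, σ(24) = 60, σ(25) = 31, σ(26) = 42, σ(27) = 40, σ(28) = 56, σ(29) = 30, σ(30) = 72, σ(31) = 32, σ(32) = 63, σ(33) = 48, σ(34) = 54, σ(35) = 48, σ(36) = 91, σ(37) = 38, σ(38) = 60, σ(39) = 56, σ(40) = 90, σ(41) = 42, σ(42) = 96, σ(43) = 44, σ(44) = 84, σ(45) = 78, σ(46) = 72, σ(47) = 48, σ(48) = 124, σ(49) = 57, σ(50) = 93, σ(51) = 72, σ(52) = 98, σ(53) = 54, σ(54) = 120, σ(55) = 72, σ(56) = 120, σ(57) = 80, σ(58) = 90, σ(59) = 60, σ(60) = 168, σ(61) = 62, σ(62) = 96, σ(63) = 104, σ(64) = 127, σ(65) = 84, σ(66) = 144, σ(67) = 68, σ(68) = 126, σ(69) = 96, σ(70) = 144, σ(71) = 72, σ(72) = 195, σ(73) = 74, σ(74) = 114, σ(75) = 124, σ(76) = 140, σ(77) = 96, σ(78) = 168, σ(79) = 80, σ(80) = 186, σ(81) = 121, σ(82) = 126, σ(83) = 84, σ(84) = 224, σ(85) = 108, σ(86) = 132, σ(87) = 120, σ(88) = 180, σ(89) = 90, σ(90) = 234, σ(91) = 112, σ(92) = 168, σ(93) = 128, σ(94) = 144, σ(95) = 120, σ(96) = 252, σ(97) = 98, σ(98) = 171, σ(99) = 156, σ(100) = 217, σ(101) = 102, σ(102) = 216, σ(103) = 104, σ(104) = 210, σ(105) = 192, σ(106) = 162, σ(107) = 108, σ(108) = 280, σ(109) = 110, σ(110) = 216, σ(111) = 152, σ(112) = 248, σ(113) = 114, σ(114) = 240, σ(115) = 144, σ(116) = 210, σ(117) = 182, σ(118) = 180, σ(119) = 144, σ(120) = 360, σ(121) = 133, σ(122) = 186, σ(123) = 168, σ(124) = 224, σ(125) = 156, σ(126) = 312, σ(127) = 128, σ(128) = 255, σ(129) = 176, σ(130) = 252, σ(131) = 132, σ(132) = 336, σ(133) = 160, σ(134) = 204, σ(135) = 240, σ(136) = 270, σ(137) = 138, σ(138) = 288, σ(139) = 140, σ(140) = 336, σ(141) = 192, σ(142) = 216, σ(143) = 168, σ(144) = 403, σ(145) = 180, σ(146) = 222, σ(147) = 228, σ(148) = 266, σ(149) = 150, σ(150) = 372, σ(151) = 152, σ(152) = 300, σ(153) = 234, σ(154) = 288, σ(155) = 192, σ(156) = 392, σ(157) = 158, σ(158) = 240, σ(159) = 216, σ(160) = 378, σ(161) = 192, σ(162) = 363, σ(163) = 164, σ(164) = 294, σ(165) = 288, σ(166) = 252, σ(167) = 168. Summing all 167 values: 22875. (Average order: Σ_{n ≤ x} σ(n) ~ (π²/12) x². For x = 167, (π²/12)·167² ≈ 22937.78.)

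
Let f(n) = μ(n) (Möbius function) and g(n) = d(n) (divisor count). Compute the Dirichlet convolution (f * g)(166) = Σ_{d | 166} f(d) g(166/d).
(μ * d)(166) = 1

Divisors of 166: [1, 2, 83, 166]. For each d | 166:
  d = 1: μ(1) · d(166/1) = 1 · 4 = 4
  d = 2: μ(2) · d(166/2) = -1 · 2 = -2
  d = 83: μ(83) · d(166/83) = -1 · 2 = -2
  d = 166: μ(166) · d(166/166) = 1 · 1 = 1
Summing: (μ * d)(166) = 4 + -2 + -2 + 1 = 1.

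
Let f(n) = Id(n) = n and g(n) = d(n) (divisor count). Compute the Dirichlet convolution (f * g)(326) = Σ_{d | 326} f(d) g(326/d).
(Id * d)(326) = 660

Divisors of 326: [1, 2, 163, 326]. For each d | 326:
  d = 1: Id(1) · d(326/1) = 1 · 4 = 4
  d = 2: Id(2) · d(326/2) = 2 · 2 = 4
  d = 163: Id(163) · d(326/163) = 163 · 2 = 326
  d = 326: Id(326) · d(326/326) = 326 · 1 = 326
Summing: (Id * d)(326) = 4 + 4 + 326 + 326 = 660.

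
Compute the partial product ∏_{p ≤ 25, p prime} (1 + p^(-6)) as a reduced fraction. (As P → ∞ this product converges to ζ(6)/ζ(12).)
∏ = 1528148900144746288585670319214284020/1502467574555591484127420211226932553

The primes p ≤ 25 are [2, 3, 5, 7, 11, 13, 17, 19, 23]. For each, (1 + 1/p^6) = (p^6 + 1)/p^6. Multiplying these fractions over p ∈ [2, 3, 5, 7, 11, 13, 17, 19, 23] gives 1528148900144746288585670319214284020/1502467574555591484127420211226932553. (In the limit P → ∞ this tends to ζ(6)/ζ(12).)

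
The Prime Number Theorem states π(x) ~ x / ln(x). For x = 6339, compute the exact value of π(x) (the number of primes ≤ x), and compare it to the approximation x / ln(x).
π(6339) = 825;  x/ln(x) ≈ 724.09;  relative error ≈ 12.23%.

Directly count primes up to 6339: π(6339) = 825. The PNT approximation gives 6339/ln(6339) ≈ 6339/8.75448 ≈ 724.09. Relative error (π(x) − x/ln(x)) / π(x) ≈ 12.23%; the approximation is known to undercount slightly (Li(x) is a better estimate).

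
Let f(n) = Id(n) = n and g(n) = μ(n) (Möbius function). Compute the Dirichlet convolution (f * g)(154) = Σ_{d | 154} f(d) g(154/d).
(Id * μ)(154) = 60

Divisors of 154: [1, 2, 7, 11, 14, 22, 77, 154]. For each d | 154:
  d = 1: Id(1) · μ(154/1) = 1 · -1 = -1
  d = 2: Id(2) · μ(154/2) = 2 · 1 = 2
  d = 7: Id(7) · μ(154/7) = 7 · 1 = 7
  d = 11: Id(11) · μ(154/11) = 11 · 1 = 11
  d = 14: Id(14) · μ(154/14) = 14 · -1 = -14
  d = 22: Id(22) · μ(154/22) = 22 · -1 = -22
  d = 77: Id(77) · μ(154/77) = 77 · -1 = -77
  d = 154: Id(154) · μ(154/154) = 154 · 1 = 154
Summing: (Id * μ)(154) = -1 + 2 + 7 + 11 + -14 + -22 + -77 + 154 = 60.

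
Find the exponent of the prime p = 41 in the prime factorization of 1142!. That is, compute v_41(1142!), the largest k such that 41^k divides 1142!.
v_41(1142!) = 27

Legendre's formula: v_p(n!) = Σ_{k ≥ 1} ⌊n / p^k⌋. For p = 41, n = 1142, the terms are:
  ⌊1142/41^1⌋ = ⌊1142/41⌋ = 27
(the next term ⌊1142/41^2⌋ = 0, terminating the sum). Summing: v_41(1142!) = 27 = 27.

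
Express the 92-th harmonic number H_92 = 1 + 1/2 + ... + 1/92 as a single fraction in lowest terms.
H_92 = 3668893996878372053122809260004199377461/718766754945489455304472257065075294400

Direct summation: H_92 = 1 + 1/2 + ... + 1/92. The least common denominator is lcm(1, ..., 92) = 718766754945489455304472257065075294400; over this denominator the numerator is 718766754945489455304472257065075294400 + 359383377472744727652236128532537647200 + 239588918315163151768157419021691764800 + 179691688736372363826118064266268823600 + 143753350989097891060894451413015058880 + 119794459157581575884078709510845882400 + 102680964992212779329210322437867899200 + 89845844368186181913059032133134411800 + 79862972771721050589385806340563921600 + 71876675494548945530447225706507529440 + 65342432267771768664042932460461390400 + 59897229578790787942039354755422941200 + 55289750380422265792651712081928868800 + 51340482496106389664605161218933949600 + 47917783663032630353631483804338352960 + 44922922184093090956529516066567205900 + 42280397349734673841439544533239723200 + 39931486385860525294692903170281960800 + 37829829207657339752866960898161857600 + 35938337747274472765223612853253764720 + 34226988330737593109736774145955966400 + 32671216133885884332021466230230695200 + 31250728475890845882803141611525012800 + 29948614789395393971019677377711470600 + 28750670197819578212178890282603011776 + 27644875190211132896325856040964434400 + 26620990923907016863128602113521307200 + 25670241248053194832302580609466974800 + 24785060515361705355326629553968113600 + 23958891831516315176815741902169176480 + 23186024353080305009821685711776622400 + 22461461092046545478264758033283602950 + 21780810755923922888014310820153796800 + 21140198674867336920719772266619861600 + 20536192998442555865842064487573579840 + 19965743192930262647346451585140980400 + 19426128512040255548769520461218251200 + 18914914603828669876433480449080928800 + 18429916793474088597550570693976289600 + 17969168873637236382611806426626882360 + 17530896462085108665962737977196958400 + 17113494165368796554868387072977983200 + 16715505928964871053592378071280820800 + 16335608066942942166010733115115347600 + 15972594554344210117877161268112784320 + 15625364237945422941401570805762506400 + 15292909679691265006478133129044155200 + 14974307394697696985509838688855735300 + 14668709284601825618458617491123985600 + 14375335098909789106089445141301505888 + 14093465783244891280479848177746574400 + 13822437595105566448162928020482217200 + 13561636885763951986876835038963684800 + 13310495461953508431564301056760653600 + 13068486453554353732808586492092278080 + 12835120624026597416151290304733487400 + 12609943069219113250955653632720619200 + 12392530257680852677663314776984056800 + 12182487371957448394991055204492801600 + 11979445915758157588407870951084588240 + 11783061556483433693515938640411070400 + 11593012176540152504910842855888311200 + 11408996110245864369912258048651988800 + 11230730546023272739132379016641801475 + 11057950076084453158530342416385773760 + 10890405377961961444007155410076898400 + 10727862014111782914992123239777243200 + 10570099337433668460359886133309930800 + 10416909491963615294267713870508337600 + 10268096499221277932921032243786789920 + 10123475421767457116964397986832046400 + 9982871596465131323673225792570490200 + 9846119930760129524718798041987332800 + 9713064256020127774384760230609125600 + 9583556732606526070726296760867670592 + 9457457301914334938216740224540464400 + 9334633181110252666291847494351627200 + 9214958396737044298775285346988144800 + 9098313353740372851955345026140193600 + 8984584436818618191305903213313441180 + 8873663641302338954376200704507102400 + 8765448231042554332981368988598479200 + 8659840421029993437403280205603316800 + 8556747082684398277434193536488991600 + 8456079469946934768287908906647944640 + 8357752964482435526796189035640410400 + 8261686838453901785108876517989371200 + 8167804033471471083005366557557673800 + 8076030954443701744994070304101969600 + 7986297277172105058938580634056392160 + 7898535768631752256093101725989838400 + 7812682118972711470700785402881253200 = 3668893996878372053122809260004199377461, so H_92 = 3668893996878372053122809260004199377461/718766754945489455304472257065075294400 (already in lowest terms) ≈ 5.10443. (The PNT-adjacent estimate ln(92) + γ ≈ 5.09900 matches within O(1/n).)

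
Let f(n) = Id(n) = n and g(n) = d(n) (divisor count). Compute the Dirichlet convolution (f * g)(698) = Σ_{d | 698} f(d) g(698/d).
(Id * d)(698) = 1404

Divisors of 698: [1, 2, 349, 698]. For each d | 698:
  d = 1: Id(1) · d(698/1) = 1 · 4 = 4
  d = 2: Id(2) · d(698/2) = 2 · 2 = 4
  d = 349: Id(349) · d(698/349) = 349 · 2 = 698
  d = 698: Id(698) · d(698/698) = 698 · 1 = 698
Summing: (Id * d)(698) = 4 + 4 + 698 + 698 = 1404.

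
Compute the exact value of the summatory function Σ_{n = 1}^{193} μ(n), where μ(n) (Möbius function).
Σ_{n ≤ 193} μ(n) = -6

Compute μ(n) for each 1 ≤ n ≤ 193: μ(1) = 1, μ(2) = -1, μ(3) = -1, μ(4) = 0, μ(5) = -1, μ(6) = 1, μ(7) = -1, μ(8) = 0, μ(9) = 0, μ(10) = 1, μ(11) = -1, μ(12) = 0, μ(13) = -1, μ(14) = 1, μ(15) = 1, μ(16) = 0, μ(17) = -1, μ(18) = 0, μ(19) = -1, μ(20) = 0, μ(21) = 1, μ(22) = 1, μ(23) = -1, μ(24) = 0, μ(25) = 0, μ(26) = 1, μ(27) = 0, μ(28) = 0, μ(29) = -1, μ(30) = -1, μ(31) = -1, μ(32) = 0, μ(33) = 1, μ(34) = 1, μ(35) = 1, μ(36) = 0, μ(37) = -1, μ(38) = 1, μ(39) = 1, μ(40) = 0, μ(41) = -1, μ(42) = -1, μ(43) = -1, μ(44) = 0, μ(45) = 0, μ(46) = 1, μ(47) = -1, μ(48) = 0, μ(49) = 0, μ(50) = 0, μ(51) = 1, μ(52) = 0, μ(53) = -1, μ(54) = 0, μ(55) = 1, μ(56) = 0, μ(57) = 1, μ(58) = 1, μ(59) = -1, μ(60) = 0, μ(61) = -1, μ(62) = 1, μ(63) = 0, μ(64) = 0, μ(65) = 1, μ(66) = -1, μ(67) = -1, μ(68) = 0, μ(69) = 1, μ(70) = -1, μ(71) = -1, μ(72) = 0, μ(73) = -1, μ(74) = 1, μ(75) = 0, μ(76) = 0, μ(77) = 1, μ(78) = -1, μ(79) = -1, μ(80) = 0, μ(81) = 0, μ(82) = 1, μ(83) = -1, μ(84) = 0, μ(85) = 1, μ(86) = 1, μ(87) = 1, μ(88) = 0, μ(89) = -1, μ(90) = 0, μ(91) = 1, μ(92) = 0, μ(93) = 1, μ(94) = 1, μ(95) = 1, μ(96) = 0, μ(97) = -1, μ(98) = 0, μ(99) = 0, μ(100) = 0, μ(101) = -1, μ(102) = -1, μ(103) = -1, μ(104) = 0, μ(105) = -1, μ(106) = 1, μ(107) = -1, μ(108) = 0, μ(109) = -1, μ(110) = -1, μ(111) = 1, μ(112) = 0, μ(113) = -1, μ(114) = -1, μ(115) = 1, μ(116) = 0, μ(117) = 0, μ(118) = 1, μ(119) = 1, μ(120) = 0, μ(121) = 0, μ(122) = 1, μ(123) = 1, μ(124) = 0, μ(125) = 0, μ(126) = 0, μ(127) = -1, μ(128) = 0, μ(129) = 1, μ(130) = -1, μ(131) = -1, μ(132) = 0, μ(133) = 1, μ(134) = 1, μ(135) = 0, μ(136) = 0, μ(137) = -1, μ(138) = -1, μ(139) = -1, μ(140) = 0, μ(141) = 1, μ(142) = 1, μ(143) = 1, μ(144) = 0, μ(145) = 1, μ(146) = 1, μ(147) = 0, μ(148) = 0, μ(149) = -1, μ(150) = 0, μ(151) = -1, μ(152) = 0, μ(153) = 0, μ(154) = -1, μ(155) = 1, μ(156) = 0, μ(157) = -1, μ(158) = 1, μ(159) = 1, μ(160) = 0, μ(161) = 1, μ(162) = 0, μ(163) = -1, μ(164) = 0, μ(165) = -1, μ(166) = 1, μ(167) = -1, μ(168) = 0, μ(169) = 0, μ(170) = -1, μ(171) = 0, μ(172) = 0, μ(173) = -1, μ(174) = -1, μ(175) = 0, μ(176) = 0, μ(177) = 1, μ(178) = 1, μ(179) = -1, μ(180) = 0, μ(181) = -1, μ(182) = -1, μ(183) = 1, μ(184) = 0, μ(185) = 1, μ(186) = -1, μ(187) = 1, μ(188) = 0, μ(189) = 0, μ(190) = -1, μ(191) = -1, μ(192) = 0, μ(193) = -1. Summing all 193 values: -6. (Mertens function M(x) = Σ_{n ≤ x} μ(n); on average M(x) should be small (PNT ⟺ M(x) = o(x)).)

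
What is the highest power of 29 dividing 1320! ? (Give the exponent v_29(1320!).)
v_29(1320!) = 46

Legendre's formula: v_p(n!) = Σ_{k ≥ 1} ⌊n / p^k⌋. For p = 29, n = 1320, the terms are:
  ⌊1320/29^1⌋ = ⌊1320/29⌋ = 45
  ⌊1320/29^2⌋ = ⌊1320/841⌋ = 1
(the next term ⌊1320/29^3⌋ = 0, terminating the sum). Summing: v_29(1320!) = 45 + 1 = 46.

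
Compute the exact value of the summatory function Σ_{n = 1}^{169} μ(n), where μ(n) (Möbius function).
Σ_{n ≤ 169} μ(n) = -1

Compute μ(n) for each 1 ≤ n ≤ 169: μ(1) = 1, μ(2) = -1, μ(3) = -1, μ(4) = 0, μ(5) = -1, μ(6) = 1, μ(7) = -1, μ(8) = 0, μ(9) = 0, μ(10) = 1, μ(11) = -1, μ(12) = 0, μ(13) = -1, μ(14) = 1, μ(15) = 1, μ(16) = 0, μ(17) = -1, μ(18) = 0, μ(19) = -1, μ(20) = 0, μ(21) = 1, μ(22) = 1, μ(23) = -1, μ(24) = 0, μ(25) = 0, μ(26) = 1, μ(27) = 0, μ(28) = 0, μ(29) = -1, μ(30) = -1, μ(31) = -1, μ(32) = 0, μ(33) = 1, μ(34) = 1, μ(35) = 1, μ(36) = 0, μ(37) = -1, μ(38) = 1, μ(39) = 1, μ(40) = 0, μ(41) = -1, μ(42) = -1, μ(43) = -1, μ(44) = 0, μ(45) = 0, μ(46) = 1, μ(47) = -1, μ(48) = 0, μ(49) = 0, μ(50) = 0, μ(51) = 1, μ(52) = 0, μ(53) = -1, μ(54) = 0, μ(55) = 1, μ(56) = 0, μ(57) = 1, μ(58) = 1, μ(59) = -1, μ(60) = 0, μ(61) = -1, μ(62) = 1, μ(63) = 0, μ(64) = 0, μ(65) = 1, μ(66) = -1, μ(67) = -1, μ(68) = 0, μ(69) = 1, μ(70) = -1, μ(71) = -1, μ(72) = 0, μ(73) = -1, μ(74) = 1, μ(75) = 0, μ(76) = 0, μ(77) = 1, μ(78) = -1, μ(79) = -1, μ(80) = 0, μ(81) = 0, μ(82) = 1, μ(83) = -1, μ(84) = 0, μ(85) = 1, μ(86) = 1, μ(87) = 1, μ(88) = 0, μ(89) = -1, μ(90) = 0, μ(91) = 1, μ(92) = 0, μ(93) = 1, μ(94) = 1, μ(95) = 1, μ(96) = 0, μ(97) = -1, μ(98) = 0, μ(99) = 0, μ(100) = 0, μ(101) = -1, μ(102) = -1, μ(103) = -1, μ(104) = 0, μ(105) = -1, μ(106) = 1, μ(107) = -1, μ(108) = 0, μ(109) = -1, μ(110) = -1, μ(111) = 1, μ(112) = 0, μ(113) = -1, μ(114) = -1, μ(115) = 1, μ(116) = 0, μ(117) = 0, μ(118) = 1, μ(119) = 1, μ(120) = 0, μ(121) = 0, μ(122) = 1, μ(123) = 1, μ(124) = 0, μ(125) = 0, μ(126) = 0, μ(127) = -1, μ(128) = 0, μ(129) = 1, μ(130) = -1, μ(131) = -1, μ(132) = 0, μ(133) = 1, μ(134) = 1, μ(135) = 0, μ(136) = 0, μ(137) = -1, μ(138) = -1, μ(139) = -1, μ(140) = 0, μ(141) = 1, μ(142) = 1, μ(143) = 1, μ(144) = 0, μ(145) = 1, μ(146) = 1, μ(147) = 0, μ(148) = 0, μ(149) = -1, μ(150) = 0, μ(151) = -1, μ(152) = 0, μ(153) = 0, μ(154) = -1, μ(155) = 1, μ(156) = 0, μ(157) = -1, μ(158) = 1, μ(159) = 1, μ(160) = 0, μ(161) = 1, μ(162) = 0, μ(163) = -1, μ(164) = 0, μ(165) = -1, μ(166) = 1, μ(167) = -1, μ(168) = 0, μ(169) = 0. Summing all 169 values: -1. (Mertens function M(x) = Σ_{n ≤ x} μ(n); on average M(x) should be small (PNT ⟺ M(x) = o(x)).)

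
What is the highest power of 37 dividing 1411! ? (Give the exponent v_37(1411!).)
v_37(1411!) = 39

Legendre's formula: v_p(n!) = Σ_{k ≥ 1} ⌊n / p^k⌋. For p = 37, n = 1411, the terms are:
  ⌊1411/37^1⌋ = ⌊1411/37⌋ = 38
  ⌊1411/37^2⌋ = ⌊1411/1369⌋ = 1
(the next term ⌊1411/37^3⌋ = 0, terminating the sum). Summing: v_37(1411!) = 38 + 1 = 39.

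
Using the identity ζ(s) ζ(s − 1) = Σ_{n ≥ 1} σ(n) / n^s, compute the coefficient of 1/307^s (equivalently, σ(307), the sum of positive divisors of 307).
σ(307) = 308

In the product (Σ m^0/m^s)(Σ k / k^s) = Σ (Σ_{d | n} d) / n^s, the coefficient of 1/n^s is σ(n) = Σ_{d | n} d. For n = 307, divisors are [1, 307]; summing: σ(307) = 308.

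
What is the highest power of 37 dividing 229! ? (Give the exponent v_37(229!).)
v_37(229!) = 6

Legendre's formula: v_p(n!) = Σ_{k ≥ 1} ⌊n / p^k⌋. For p = 37, n = 229, the terms are:
  ⌊229/37^1⌋ = ⌊229/37⌋ = 6
(the next term ⌊229/37^2⌋ = 0, terminating the sum). Summing: v_37(229!) = 6 = 6.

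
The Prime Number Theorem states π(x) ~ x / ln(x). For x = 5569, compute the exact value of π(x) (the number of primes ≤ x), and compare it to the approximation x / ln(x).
π(5569) = 735;  x/ln(x) ≈ 645.68;  relative error ≈ 12.15%.

Directly count primes up to 5569: π(5569) = 735. The PNT approximation gives 5569/ln(5569) ≈ 5569/8.62497 ≈ 645.68. Relative error (π(x) − x/ln(x)) / π(x) ≈ 12.15%; the approximation is known to undercount slightly (Li(x) is a better estimate).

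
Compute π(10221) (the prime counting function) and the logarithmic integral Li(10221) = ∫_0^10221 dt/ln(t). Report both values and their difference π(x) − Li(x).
π(10221) = 1253;  Li(10221) ≈ 1270.10;  π(x) − Li(x) ≈ -17.10.

Direct count of primes ≤ 10221 gives π(10221) = 1253. Numerical evaluation of the logarithmic integral gives Li(10221) ≈ 1270.10. The difference π(x) − Li(x) ≈ -17.10 is typically negative for small/moderate x (Li(x) overestimates), though Littlewood's theorem shows this sign changes infinitely often.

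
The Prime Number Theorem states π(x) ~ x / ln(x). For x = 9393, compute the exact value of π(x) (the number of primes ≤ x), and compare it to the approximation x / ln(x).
π(9393) = 1161;  x/ln(x) ≈ 1026.81;  relative error ≈ 11.56%.

Directly count primes up to 9393: π(9393) = 1161. The PNT approximation gives 9393/ln(9393) ≈ 9393/9.14772 ≈ 1026.81. Relative error (π(x) − x/ln(x)) / π(x) ≈ 11.56%; the approximation is known to undercount slightly (Li(x) is a better estimate).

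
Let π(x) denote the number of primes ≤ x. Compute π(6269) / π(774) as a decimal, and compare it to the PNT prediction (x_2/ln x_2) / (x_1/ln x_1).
π(6269)/π(774) = 815/137 ≈ 5.9489;  PNT prediction ≈ 6.1617.

π(774) = 137 and π(6269) = 815, so π(6269)/π(774) ≈ 5.9489. The PNT-predicted ratio is (6269/ln(6269)) / (774/ln(774)) ≈ 6.1617. The two agree to within a few percent, as expected.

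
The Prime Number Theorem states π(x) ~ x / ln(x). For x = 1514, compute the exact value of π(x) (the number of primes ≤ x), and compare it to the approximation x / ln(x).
π(1514) = 240;  x/ln(x) ≈ 206.76;  relative error ≈ 13.85%.

Directly count primes up to 1514: π(1514) = 240. The PNT approximation gives 1514/ln(1514) ≈ 1514/7.32251 ≈ 206.76. Relative error (π(x) − x/ln(x)) / π(x) ≈ 13.85%; the approximation is known to undercount slightly (Li(x) is a better estimate).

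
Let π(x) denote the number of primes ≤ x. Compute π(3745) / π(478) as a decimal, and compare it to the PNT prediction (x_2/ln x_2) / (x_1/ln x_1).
π(3745)/π(478) = 522/91 ≈ 5.7363;  PNT prediction ≈ 5.8746.

π(478) = 91 and π(3745) = 522, so π(3745)/π(478) ≈ 5.7363. The PNT-predicted ratio is (3745/ln(3745)) / (478/ln(478)) ≈ 5.8746. The two agree to within a few percent, as expected.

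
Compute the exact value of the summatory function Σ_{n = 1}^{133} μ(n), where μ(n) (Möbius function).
Σ_{n ≤ 133} μ(n) = -2

Compute μ(n) for each 1 ≤ n ≤ 133: μ(1) = 1, μ(2) = -1, μ(3) = -1, μ(4) = 0, μ(5) = -1, μ(6) = 1, μ(7) = -1, μ(8) = 0, μ(9) = 0, μ(10) = 1, μ(11) = -1, μ(12) = 0, μ(13) = -1, μ(14) = 1, μ(15) = 1, μ(16) = 0, μ(17) = -1, μ(18) = 0, μ(19) = -1, μ(20) = 0, μ(21) = 1, μ(22) = 1, μ(23) = -1, μ(24) = 0, μ(25) = 0, μ(26) = 1, μ(27) = 0, μ(28) = 0, μ(29) = -1, μ(30) = -1, μ(31) = -1, μ(32) = 0, μ(33) = 1, μ(34) = 1, μ(35) = 1, μ(36) = 0, μ(37) = -1, μ(38) = 1, μ(39) = 1, μ(40) = 0, μ(41) = -1, μ(42) = -1, μ(43) = -1, μ(44) = 0, μ(45) = 0, μ(46) = 1, μ(47) = -1, μ(48) = 0, μ(49) = 0, μ(50) = 0, μ(51) = 1, μ(52) = 0, μ(53) = -1, μ(54) = 0, μ(55) = 1, μ(56) = 0, μ(57) = 1, μ(58) = 1, μ(59) = -1, μ(60) = 0, μ(61) = -1, μ(62) = 1, μ(63) = 0, μ(64) = 0, μ(65) = 1, μ(66) = -1, μ(67) = -1, μ(68) = 0, μ(69) = 1, μ(70) = -1, μ(71) = -1, μ(72) = 0, μ(73) = -1, μ(74) = 1, μ(75) = 0, μ(76) = 0, μ(77) = 1, μ(78) = -1, μ(79) = -1, μ(80) = 0, μ(81) = 0, μ(82) = 1, μ(83) = -1, μ(84) = 0, μ(85) = 1, μ(86) = 1, μ(87) = 1, μ(88) = 0, μ(89) = -1, μ(90) = 0, μ(91) = 1, μ(92) = 0, μ(93) = 1, μ(94) = 1, μ(95) = 1, μ(96) = 0, μ(97) = -1, μ(98) = 0, μ(99) = 0, μ(100) = 0, μ(101) = -1, μ(102) = -1, μ(103) = -1, μ(104) = 0, μ(105) = -1, μ(106) = 1, μ(107) = -1, μ(108) = 0, μ(109) = -1, μ(110) = -1, μ(111) = 1, μ(112) = 0, μ(113) = -1, μ(114) = -1, μ(115) = 1, μ(116) = 0, μ(117) = 0, μ(118) = 1, μ(119) = 1, μ(120) = 0, μ(121) = 0, μ(122) = 1, μ(123) = 1, μ(124) = 0, μ(125) = 0, μ(126) = 0, μ(127) = -1, μ(128) = 0, μ(129) = 1, μ(130) = -1, μ(131) = -1, μ(132) = 0, μ(133) = 1. Summing all 133 values: -2. (Mertens function M(x) = Σ_{n ≤ x} μ(n); on average M(x) should be small (PNT ⟺ M(x) = o(x)).)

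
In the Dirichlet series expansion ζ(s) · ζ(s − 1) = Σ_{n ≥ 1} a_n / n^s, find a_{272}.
σ(272) = 558

In the product (Σ m^0/m^s)(Σ k / k^s) = Σ (Σ_{d | n} d) / n^s, the coefficient of 1/n^s is σ(n) = Σ_{d | n} d. For n = 272, divisors are [1, 2, 4, 8, 16, 17, 34, 68, 136, 272]; summing: σ(272) = 558.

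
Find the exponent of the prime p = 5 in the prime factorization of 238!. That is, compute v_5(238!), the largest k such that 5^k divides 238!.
v_5(238!) = 57

Legendre's formula: v_p(n!) = Σ_{k ≥ 1} ⌊n / p^k⌋. For p = 5, n = 238, the terms are:
  ⌊238/5^1⌋ = ⌊238/5⌋ = 47
  ⌊238/5^2⌋ = ⌊238/25⌋ = 9
  ⌊238/5^3⌋ = ⌊238/125⌋ = 1
(the next term ⌊238/5^4⌋ = 0, terminating the sum). Summing: v_5(238!) = 47 + 9 + 1 = 57.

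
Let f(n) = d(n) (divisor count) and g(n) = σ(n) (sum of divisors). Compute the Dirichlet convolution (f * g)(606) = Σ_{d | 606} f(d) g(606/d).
(d * σ)(606) = 3120

Divisors of 606: [1, 2, 3, 6, 101, 202, 303, 606]. For each d | 606:
  d = 1: d(1) · σ(606/1) = 1 · 1224 = 1224
  d = 2: d(2) · σ(606/2) = 2 · 408 = 816
  d = 3: d(3) · σ(606/3) = 2 · 306 = 612
  d = 6: d(6) · σ(606/6) = 4 · 102 = 408
  d = 101: d(101) · σ(606/101) = 2 · 12 = 24
  d = 202: d(202) · σ(606/202) = 4 · 4 = 16
  d = 303: d(303) · σ(606/303) = 4 · 3 = 12
  d = 606: d(606) · σ(606/606) = 8 · 1 = 8
Summing: (d * σ)(606) = 1224 + 816 + 612 + 408 + 24 + 16 + 12 + 8 = 3120.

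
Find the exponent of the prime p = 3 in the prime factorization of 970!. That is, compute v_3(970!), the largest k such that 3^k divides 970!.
v_3(970!) = 480

Legendre's formula: v_p(n!) = Σ_{k ≥ 1} ⌊n / p^k⌋. For p = 3, n = 970, the terms are:
  ⌊970/3^1⌋ = ⌊970/3⌋ = 323
  ⌊970/3^2⌋ = ⌊970/9⌋ = 107
  ⌊970/3^3⌋ = ⌊970/27⌋ = 35
  ⌊970/3^4⌋ = ⌊970/81⌋ = 11
  ⌊970/3^5⌋ = ⌊970/243⌋ = 3
  ⌊970/3^6⌋ = ⌊970/729⌋ = 1
(the next term ⌊970/3^7⌋ = 0, terminating the sum). Summing: v_3(970!) = 323 + 107 + 35 + 11 + 3 + 1 = 480.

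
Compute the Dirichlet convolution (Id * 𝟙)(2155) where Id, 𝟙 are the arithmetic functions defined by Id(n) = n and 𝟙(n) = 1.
(Id * 𝟙)(2155) = 2592

Divisors of 2155: [1, 5, 431, 2155]. For each d | 2155:
  d = 1: Id(1) · 𝟙(2155/1) = 1 · 1 = 1
  d = 5: Id(5) · 𝟙(2155/5) = 5 · 1 = 5
  d = 431: Id(431) · 𝟙(2155/431) = 431 · 1 = 431
  d = 2155: Id(2155) · 𝟙(2155/2155) = 2155 · 1 = 2155
Summing: (Id * 𝟙)(2155) = 1 + 5 + 431 + 2155 = 2592.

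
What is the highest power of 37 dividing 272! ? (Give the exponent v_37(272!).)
v_37(272!) = 7

Legendre's formula: v_p(n!) = Σ_{k ≥ 1} ⌊n / p^k⌋. For p = 37, n = 272, the terms are:
  ⌊272/37^1⌋ = ⌊272/37⌋ = 7
(the next term ⌊272/37^2⌋ = 0, terminating the sum). Summing: v_37(272!) = 7 = 7.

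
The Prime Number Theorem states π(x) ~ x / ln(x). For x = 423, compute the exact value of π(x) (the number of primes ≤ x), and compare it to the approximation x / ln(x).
π(423) = 82;  x/ln(x) ≈ 69.95;  relative error ≈ 14.70%.

Directly count primes up to 423: π(423) = 82. The PNT approximation gives 423/ln(423) ≈ 423/6.04737 ≈ 69.95. Relative error (π(x) − x/ln(x)) / π(x) ≈ 14.70%; the approximation is known to undercount slightly (Li(x) is a better estimate).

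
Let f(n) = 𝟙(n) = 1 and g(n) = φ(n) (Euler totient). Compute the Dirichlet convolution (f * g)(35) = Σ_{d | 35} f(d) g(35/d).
(𝟙 * φ)(35) = 35

Divisors of 35: [1, 5, 7, 35]. For each d | 35:
  d = 1: 𝟙(1) · φ(35/1) = 1 · 24 = 24
  d = 5: 𝟙(5) · φ(35/5) = 1 · 6 = 6
  d = 7: 𝟙(7) · φ(35/7) = 1 · 4 = 4
  d = 35: 𝟙(35) · φ(35/35) = 1 · 1 = 1
Summing: (𝟙 * φ)(35) = 24 + 6 + 4 + 1 = 35.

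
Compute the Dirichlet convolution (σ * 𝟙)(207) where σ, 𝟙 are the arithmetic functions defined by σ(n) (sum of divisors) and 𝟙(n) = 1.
(σ * 𝟙)(207) = 450

Divisors of 207: [1, 3, 9, 23, 69, 207]. For each d | 207:
  d = 1: σ(1) · 𝟙(207/1) = 1 · 1 = 1
  d = 3: σ(3) · 𝟙(207/3) = 4 · 1 = 4
  d = 9: σ(9) · 𝟙(207/9) = 13 · 1 = 13
  d = 23: σ(23) · 𝟙(207/23) = 24 · 1 = 24
  d = 69: σ(69) · 𝟙(207/69) = 96 · 1 = 96
  d = 207: σ(207) · 𝟙(207/207) = 312 · 1 = 312
Summing: (σ * 𝟙)(207) = 1 + 4 + 13 + 24 + 96 + 312 = 450.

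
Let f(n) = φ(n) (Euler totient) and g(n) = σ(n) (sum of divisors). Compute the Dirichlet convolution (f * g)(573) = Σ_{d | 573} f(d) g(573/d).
(φ * σ)(573) = 2292

Divisors of 573: [1, 3, 191, 573]. For each d | 573:
  d = 1: φ(1) · σ(573/1) = 1 · 768 = 768
  d = 3: φ(3) · σ(573/3) = 2 · 192 = 384
  d = 191: φ(191) · σ(573/191) = 190 · 4 = 760
  d = 573: φ(573) · σ(573/573) = 380 · 1 = 380
Summing: (φ * σ)(573) = 768 + 384 + 760 + 380 = 2292.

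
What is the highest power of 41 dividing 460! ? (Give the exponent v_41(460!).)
v_41(460!) = 11

Legendre's formula: v_p(n!) = Σ_{k ≥ 1} ⌊n / p^k⌋. For p = 41, n = 460, the terms are:
  ⌊460/41^1⌋ = ⌊460/41⌋ = 11
(the next term ⌊460/41^2⌋ = 0, terminating the sum). Summing: v_41(460!) = 11 = 11.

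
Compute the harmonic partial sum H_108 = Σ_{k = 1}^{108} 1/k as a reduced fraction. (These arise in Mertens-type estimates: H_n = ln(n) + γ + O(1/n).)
H_108 = 81704399374878842092679986459517574603754626787/15521442759214556458772607587176753329489754560

Direct summation: H_108 = 1 + 1/2 + ... + 1/108. The least common denominator is lcm(1, ..., 108) = 77607213796072782293863037935883766647448772800; over this denominator the numerator is 77607213796072782293863037935883766647448772800 + 38803606898036391146931518967941883323724386400 + 25869071265357594097954345978627922215816257600 + 19401803449018195573465759483970941661862193200 + 15521442759214556458772607587176753329489754560 + 12934535632678797048977172989313961107908128800 + 11086744828010397470551862562269109521064110400 + 9700901724509097786732879741985470830931096600 + 8623023755119198032651448659542640738605419200 + 7760721379607278229386303793588376664744877280 + 7055201254188434753987548903262160604313524800 + 6467267816339398524488586494656980553954064400 + 5969785676620983253374079841221828203649905600 + 5543372414005198735275931281134554760532055200 + 5173814253071518819590869195725584443163251520 + 4850450862254548893366439870992735415465548300 + 4565130223298398958462531643287280391026398400 + 4311511877559599016325724329771320369302709600 + 4084590199793304331255949365046514034076251200 + 3880360689803639114693151896794188332372438640 + 3695581609336799156850620854089703173688036800 + 3527600627094217376993774451631080302156762400 + 3374226686785773143211436431994946375976033600 + 3233633908169699262244293247328490276977032200 + 3104288551842911291754521517435350665897950912 + 2984892838310491626687039920610914101824952800 + 2874341251706399344217149553180880246201806400 + 2771686207002599367637965640567277380266027600 + 2676110820554233872202173721927026436118923200 + 2586907126535759409795434597862792221581625760 + 2503458509550734912705259288254315053143508800 + 2425225431127274446683219935496367707732774150 + 2351733751396144917995849634420720201437841600 + 2282565111649199479231265821643640195513199200 + 2217348965602079494110372512453821904212822080 + 2155755938779799508162862164885660184651354800 + 2097492264758723845780082106375236936417534400 + 2042295099896652165627974682523257017038125600 + 1989928558873661084458026613740609401216635200 + 1940180344901819557346575948397094166186219320 + 1892858873074945909606415559411799186523140800 + 1847790804668399578425310427044851586844018400 + 1804818925490064704508442742694971317382529600 + 1763800313547108688496887225815540151078381200 + 1724604751023839606530289731908528147721083840 + 1687113343392886571605718215997473187988016800 + 1651217314810059197741766764593271630796782400 + 1616816954084849631122146623664245138488516100 + 1583820689715771067221694651752729931580587200 + 1552144275921455645877260758717675332948975456 + 1521710074432799652820843881095760130342132800 + 1492446419155245813343519960305457050912476400 + 1464287052756090231959679961054410691461297600 + 1437170625853199672108574776590440123100903200 + 1411040250837686950797509780652432120862704960 + 1385843103501299683818982820283638690133013800 + 1361530066597768110418649788348838011358750400 + 1338055410277116936101086860963513218059461600 + 1315376505018182750743441320947182485549979200 + 1293453563267879704897717298931396110790812880 + 1272249406492996431046935048129242076187684800 + 1251729254775367456352629644127157526571754400 + 1231860536445599718950206951363234391229345600 + 1212612715563637223341609967748183853866387075 + 1193957135324196650674815968244365640729981120 + 1175866875698072458997924817210360100718920800 + 1158316623821981825281537879640056218618638400 + 1141282555824599739615632910821820097756599600 + 1124742228928591047737145477331648791992011200 + 1108674482801039747055186256226910952106411040 + 1093059349240461722448775182195546009118996800 + 1077877969389899754081431082442830092325677400 + 1063112517754421675258397779943613241745873600 + 1048746132379361922890041053187618468208767200 + 1034762850614303763918173839145116888632650304 + 1021147549948326082813987341261628508519062800 + 1007885893455490679141078414751737229187646400 + 994964279436830542229013306870304700608317600 + 982369794886997244226114404251693248701883200 + 970090172450909778673287974198547083093109660 + 958113750568799781405716517726960082067268800 + 946429436537472954803207779705899593261570400 + 935026672241840750528470336576912851174081600 + 923895402334199789212655213522425793422009200 + 913026044659679791692506328657456078205279680 + 902409462745032352254221371347485658691264800 + 892036940184744624067391240642342145372974400 + 881900156773554344248443612907770075539190600 + 871991166248008789818685819504311984802795200 + 862302375511919803265144865954264073860541920 + 852826525231569036196297120174546886235700800 + 843556671696443285802859107998736593994008400 + 834486169850244970901753096084771684381169600 + 825608657405029598870883382296635815398391200 + 816918039958660866251189873009302806815250240 + 808408477042424815561073311832122569244258050 + 800074369031678167977969463256533676777822400 + 791910344857885533610847325876364965790293600 + 783911250465381639331949878140240067145947200 + 776072137960727822938630379358837666474487728 + 768388255406661210830327108276076897499492800 + 760855037216399826410421940547880065171066400 + 753468095107502740717116873163920064538337600 + 746223209577622906671759980152728525456238200 + 739116321867359831370124170817940634737607360 + 732143526378045115979839980527205345730648800 + 725301063514698899942645214354053893901390400 + 718585312926599836054287388295220061550451600 = 408521996874394210463399932297587873018773133935, so H_108 = 408521996874394210463399932297587873018773133935/77607213796072782293863037935883766647448772800; reducing by gcd(408521996874394210463399932297587873018773133935, 77607213796072782293863037935883766647448772800) = 5 gives 81704399374878842092679986459517574603754626787/15521442759214556458772607587176753329489754560 ≈ 5.26397. (The PNT-adjacent estimate ln(108) + γ ≈ 5.25935 matches within O(1/n).)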